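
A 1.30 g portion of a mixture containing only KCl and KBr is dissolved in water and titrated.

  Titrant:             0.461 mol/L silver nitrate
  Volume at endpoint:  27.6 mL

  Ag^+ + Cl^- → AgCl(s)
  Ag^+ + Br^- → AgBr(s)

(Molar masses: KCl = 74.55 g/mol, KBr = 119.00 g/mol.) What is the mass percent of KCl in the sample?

27.6 %

n(AgNO3) = 0.0276 × 0.461 = 0.0127 mol
Let x = n(KCl), y = n(KBr).
Titrant: 1x + 1y = 0.0127;  mass: 74.55x + 119.00y = 1.30
Solving, x = 4.82 × 10^-3 mol, y = 7.91 × 10^-3 mol
mass of KCl = 4.82 × 10^-3 × 74.55 = 0.359 g
% KCl = 0.359 / 1.30 × 100 = 27.6 %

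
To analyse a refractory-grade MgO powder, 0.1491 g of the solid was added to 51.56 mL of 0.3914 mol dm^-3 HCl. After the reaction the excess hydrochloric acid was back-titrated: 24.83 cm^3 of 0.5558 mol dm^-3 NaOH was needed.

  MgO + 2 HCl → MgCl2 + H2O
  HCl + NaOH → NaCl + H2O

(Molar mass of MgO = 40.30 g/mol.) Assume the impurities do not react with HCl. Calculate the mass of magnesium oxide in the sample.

0.1286 g

n(HCl) added = 0.05156 × 0.3914 = 0.02018 mol
n(NaOH) used in back-titration = 0.02483 × 0.5558 = 0.01380 mol
n(HCl) left over = 0.01380 mol (1:1 ratio)
n(HCl) consumed by analyte = 0.02018 − 0.01380 = 6.380 × 10^-3 mol
From the 1:2 ratio, n(MgO) = 1/2 × 6.380 × 10^-3 = 3.190 × 10^-3 mol
mass of MgO = 3.190 × 10^-3 × 40.30 = 0.1286 g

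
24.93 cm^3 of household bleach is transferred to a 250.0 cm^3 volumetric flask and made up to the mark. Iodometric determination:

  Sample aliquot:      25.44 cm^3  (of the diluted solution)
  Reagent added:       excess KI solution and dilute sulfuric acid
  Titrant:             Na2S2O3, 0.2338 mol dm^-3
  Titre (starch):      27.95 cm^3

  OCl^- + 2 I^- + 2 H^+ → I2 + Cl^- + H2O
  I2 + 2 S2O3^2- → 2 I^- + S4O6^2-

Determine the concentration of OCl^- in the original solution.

n(S2O3^2-) = 0.02795 × 0.2338 = 6.535 × 10^-3 mol
n(I2) = n(S2O3^2-)/2 = 3.267 × 10^-3 mol
n(OCl^-) in the aliquot = 3.267 × 10^-3 mol (1:1 ratio)
[OCl^-]_dilute = 3.267 × 10^-3 / 0.02544 = 0.1284 mol/L
[OCl^-]_original = 0.1284 × 250.0/24.93 = 1.288 mol/L

1.288 mol/L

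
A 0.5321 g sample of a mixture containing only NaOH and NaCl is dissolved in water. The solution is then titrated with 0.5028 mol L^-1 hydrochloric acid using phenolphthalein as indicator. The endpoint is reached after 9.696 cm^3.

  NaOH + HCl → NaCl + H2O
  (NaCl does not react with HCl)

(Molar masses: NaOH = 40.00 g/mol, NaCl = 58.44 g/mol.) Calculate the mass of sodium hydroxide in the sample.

n(HCl) = 0.009696 × 0.5028 = 4.875 × 10^-3 mol
Let x = n(NaOH), y = n(NaCl).
Titrant: 1x = 4.875 × 10^-3;  mass: 40.00x + 58.44y = 0.5321
Solving, x = 4.875 × 10^-3 mol, y = 5.768 × 10^-3 mol
mass of NaOH = 4.875 × 10^-3 × 40.00 = 0.1950 g

0.1950 g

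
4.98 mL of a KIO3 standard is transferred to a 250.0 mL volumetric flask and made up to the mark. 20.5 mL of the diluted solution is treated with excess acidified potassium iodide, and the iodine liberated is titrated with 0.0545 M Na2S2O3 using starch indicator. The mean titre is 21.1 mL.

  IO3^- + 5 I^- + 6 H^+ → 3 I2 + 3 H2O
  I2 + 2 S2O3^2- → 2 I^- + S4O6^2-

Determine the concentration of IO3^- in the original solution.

0.469 M

n(S2O3^2-) = 0.0211 × 0.0545 = 1.15 × 10^-3 mol
n(I2) = n(S2O3^2-)/2 = 5.75 × 10^-4 mol
From the 1:3 ratio, n(IO3^-) in the aliquot = 1/3 × 5.75 × 10^-4 = 1.92 × 10^-4 mol
[IO3^-]_dilute = 1.92 × 10^-4 / 0.0205 = 0.00935 mol/L
[IO3^-]_original = 0.00935 × 250.0/4.98 = 0.469 mol/L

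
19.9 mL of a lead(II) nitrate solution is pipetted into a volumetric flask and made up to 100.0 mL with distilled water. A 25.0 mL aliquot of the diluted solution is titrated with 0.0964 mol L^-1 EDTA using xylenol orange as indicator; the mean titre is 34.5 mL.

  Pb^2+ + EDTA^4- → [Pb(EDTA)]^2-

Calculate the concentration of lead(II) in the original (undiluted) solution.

0.669 mol/L

n(EDTA) = 0.0345 × 0.0964 = 3.33 × 10^-3 mol
n(Pb2+) in the aliquot = 3.33 × 10^-3 mol (1:1 ratio)
[Pb2+]_dilute = 3.33 × 10^-3 / 0.0250 = 0.133 mol/L
Dilution factor = 100.0 / 19.9 = 5.025
[Pb2+]_stock = 0.133 × 5.025 = 0.669 mol/L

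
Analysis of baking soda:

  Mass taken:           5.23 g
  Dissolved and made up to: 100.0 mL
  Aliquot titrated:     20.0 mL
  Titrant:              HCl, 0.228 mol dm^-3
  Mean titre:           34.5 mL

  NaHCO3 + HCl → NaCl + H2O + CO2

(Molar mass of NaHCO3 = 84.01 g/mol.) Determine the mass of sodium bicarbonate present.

n(HCl) per titration = 0.0345 × 0.228 = 7.87 × 10^-3 mol
n(NaHCO3) in each aliquot = 7.87 × 10^-3 mol (1:1 ratio)
n(NaHCO3) in the whole flask = 7.87 × 10^-3 × 100.0/20.0 = 0.0393 mol
mass of NaHCO3 = 0.0393 × 84.01 = 3.30 g

3.30 g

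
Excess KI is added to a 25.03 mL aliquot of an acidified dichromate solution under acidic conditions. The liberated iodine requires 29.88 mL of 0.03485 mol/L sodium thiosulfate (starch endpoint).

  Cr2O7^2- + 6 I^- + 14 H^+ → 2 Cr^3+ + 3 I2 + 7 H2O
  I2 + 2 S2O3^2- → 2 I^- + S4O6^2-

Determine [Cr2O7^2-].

n(S2O3^2-) = 0.02988 × 0.03485 = 1.041 × 10^-3 mol
n(I2) = n(S2O3^2-)/2 = 5.207 × 10^-4 mol
From the 1:3 ratio, n(Cr2O7^2-) in the aliquot = 1/3 × 5.207 × 10^-4 = 1.736 × 10^-4 mol
[Cr2O7^2-] = 1.736 × 10^-4 / 0.02503 = 0.006934 mol/L

0.006934 mol/L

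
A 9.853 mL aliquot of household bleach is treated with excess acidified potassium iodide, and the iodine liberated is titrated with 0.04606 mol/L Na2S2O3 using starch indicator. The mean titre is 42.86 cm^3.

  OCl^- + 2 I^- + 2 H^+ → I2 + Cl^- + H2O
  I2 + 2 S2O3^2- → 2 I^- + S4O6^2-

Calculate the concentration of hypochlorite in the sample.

n(S2O3^2-) = 0.04286 × 0.04606 = 1.974 × 10^-3 mol
n(I2) = n(S2O3^2-)/2 = 9.871 × 10^-4 mol
n(OCl^-) in the aliquot = 9.871 × 10^-4 mol (1:1 ratio)
[OCl^-] = 9.871 × 10^-4 / 0.009853 = 0.1002 mol/L

0.1002 mol/L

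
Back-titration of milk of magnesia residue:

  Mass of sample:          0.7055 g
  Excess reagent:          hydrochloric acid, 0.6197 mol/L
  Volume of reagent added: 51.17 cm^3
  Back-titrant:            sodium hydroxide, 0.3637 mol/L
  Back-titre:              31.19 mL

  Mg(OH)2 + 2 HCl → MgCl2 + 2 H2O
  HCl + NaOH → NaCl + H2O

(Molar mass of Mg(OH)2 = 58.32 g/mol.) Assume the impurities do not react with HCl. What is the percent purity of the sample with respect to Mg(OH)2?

84.18 %

n(HCl) added = 0.05117 × 0.6197 = 0.03171 mol
n(NaOH) used in back-titration = 0.03119 × 0.3637 = 0.01134 mol
n(HCl) left over = 0.01134 mol (1:1 ratio)
n(HCl) consumed by analyte = 0.03171 − 0.01134 = 0.02037 mol
From the 1:2 ratio, n(Mg(OH)2) = 1/2 × 0.02037 = 0.01018 mol
mass of Mg(OH)2 = 0.01018 × 58.32 = 0.5939 g
% Mg(OH)2 = 0.5939 / 0.7055 × 100 = 84.18 %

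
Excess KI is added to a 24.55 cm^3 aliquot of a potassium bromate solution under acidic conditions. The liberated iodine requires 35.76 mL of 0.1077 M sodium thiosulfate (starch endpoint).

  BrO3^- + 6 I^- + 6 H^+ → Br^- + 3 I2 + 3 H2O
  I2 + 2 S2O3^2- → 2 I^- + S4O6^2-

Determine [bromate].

n(S2O3^2-) = 0.03576 × 0.1077 = 3.851 × 10^-3 mol
n(I2) = n(S2O3^2-)/2 = 1.926 × 10^-3 mol
From the 1:3 ratio, n(BrO3^-) in the aliquot = 1/3 × 1.926 × 10^-3 = 6.419 × 10^-4 mol
[BrO3^-] = 6.419 × 10^-4 / 0.02455 = 0.02615 mol/L

0.02615 M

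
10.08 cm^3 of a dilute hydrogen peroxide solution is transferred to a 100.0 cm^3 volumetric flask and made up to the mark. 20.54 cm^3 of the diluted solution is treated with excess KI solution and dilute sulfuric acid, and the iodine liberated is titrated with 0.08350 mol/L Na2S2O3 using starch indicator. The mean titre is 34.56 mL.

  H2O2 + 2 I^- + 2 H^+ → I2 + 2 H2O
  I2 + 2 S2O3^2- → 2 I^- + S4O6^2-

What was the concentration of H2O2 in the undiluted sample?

0.6969 mol/L

n(S2O3^2-) = 0.03456 × 0.08350 = 2.886 × 10^-3 mol
n(I2) = n(S2O3^2-)/2 = 1.443 × 10^-3 mol
n(H2O2) in the aliquot = 1.443 × 10^-3 mol (1:1 ratio)
[H2O2]_dilute = 1.443 × 10^-3 / 0.02054 = 0.07025 mol/L
[H2O2]_original = 0.07025 × 100.0/10.08 = 0.6969 mol/L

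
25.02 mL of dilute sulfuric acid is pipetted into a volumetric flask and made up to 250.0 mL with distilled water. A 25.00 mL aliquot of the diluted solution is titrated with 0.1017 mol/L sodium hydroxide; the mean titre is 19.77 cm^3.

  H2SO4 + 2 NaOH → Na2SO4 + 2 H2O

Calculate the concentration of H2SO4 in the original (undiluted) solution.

0.4018 mol/L

n(NaOH) = 0.01977 × 0.1017 = 2.011 × 10^-3 mol
From the 1:2 ratio, n(H2SO4) in the aliquot = 1/2 × 2.011 × 10^-3 = 1.005 × 10^-3 mol
[H2SO4]_dilute = 1.005 × 10^-3 / 0.02500 = 0.04021 mol/L
Dilution factor = 250.0 / 25.02 = 9.992
[H2SO4]_stock = 0.04021 × 9.992 = 0.4018 mol/L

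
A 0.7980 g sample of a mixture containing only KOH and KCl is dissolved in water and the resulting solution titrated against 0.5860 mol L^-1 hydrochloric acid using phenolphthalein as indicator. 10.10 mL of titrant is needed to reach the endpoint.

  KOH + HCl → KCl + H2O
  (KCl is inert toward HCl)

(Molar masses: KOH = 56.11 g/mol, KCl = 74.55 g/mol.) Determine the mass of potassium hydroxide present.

0.3321 g

n(HCl) = 0.01010 × 0.5860 = 5.919 × 10^-3 mol
Let x = n(KOH), y = n(KCl).
Titrant: 1x = 5.919 × 10^-3;  mass: 56.11x + 74.55y = 0.7980
Solving, x = 5.919 × 10^-3 mol, y = 6.250 × 10^-3 mol
mass of KOH = 5.919 × 10^-3 × 56.11 = 0.3321 g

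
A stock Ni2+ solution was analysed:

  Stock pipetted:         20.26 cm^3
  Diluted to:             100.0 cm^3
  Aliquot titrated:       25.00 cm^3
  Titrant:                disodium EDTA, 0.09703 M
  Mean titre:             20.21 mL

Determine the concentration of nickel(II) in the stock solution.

0.3872 M

Ni^2+ + EDTA^4- → [Ni(EDTA)]^2-
n(EDTA) = 0.02021 × 0.09703 = 1.961 × 10^-3 mol
n(Ni2+) in the aliquot = 1.961 × 10^-3 mol (1:1 ratio)
[Ni2+]_dilute = 1.961 × 10^-3 / 0.02500 = 0.07844 mol/L
Dilution factor = 100.0 / 20.26 = 4.936
[Ni2+]_stock = 0.07844 × 4.936 = 0.3872 mol/L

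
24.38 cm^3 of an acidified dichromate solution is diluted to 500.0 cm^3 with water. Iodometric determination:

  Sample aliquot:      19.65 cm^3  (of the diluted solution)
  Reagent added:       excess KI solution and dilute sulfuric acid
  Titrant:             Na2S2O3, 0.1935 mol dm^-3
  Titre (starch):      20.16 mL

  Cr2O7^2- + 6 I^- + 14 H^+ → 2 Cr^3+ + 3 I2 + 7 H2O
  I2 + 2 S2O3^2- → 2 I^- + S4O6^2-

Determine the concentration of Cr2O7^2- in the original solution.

0.6786 mol/L

n(S2O3^2-) = 0.02016 × 0.1935 = 3.901 × 10^-3 mol
n(I2) = n(S2O3^2-)/2 = 1.950 × 10^-3 mol
From the 1:3 ratio, n(Cr2O7^2-) in the aliquot = 1/3 × 1.950 × 10^-3 = 6.502 × 10^-4 mol
[Cr2O7^2-]_dilute = 6.502 × 10^-4 / 0.01965 = 0.03309 mol/L
[Cr2O7^2-]_original = 0.03309 × 500.0/24.38 = 0.6786 mol/L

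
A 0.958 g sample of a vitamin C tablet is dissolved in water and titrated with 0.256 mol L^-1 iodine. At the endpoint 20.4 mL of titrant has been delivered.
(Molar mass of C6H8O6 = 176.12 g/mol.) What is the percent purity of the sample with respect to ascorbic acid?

C6H8O6 + I2 → C6H6O6 + 2 HI
n(I2) = 0.0204 L × 0.256 mol/L = 5.22 × 10^-3 mol
n(C6H8O6) = 5.22 × 10^-3 mol (1:1 ratio)
mass of C6H8O6 = 5.22 × 10^-3 × 176.12 g/mol = 0.920 g
% C6H8O6 = 0.920 / 0.958 × 100 = 96.0 %

96.0 %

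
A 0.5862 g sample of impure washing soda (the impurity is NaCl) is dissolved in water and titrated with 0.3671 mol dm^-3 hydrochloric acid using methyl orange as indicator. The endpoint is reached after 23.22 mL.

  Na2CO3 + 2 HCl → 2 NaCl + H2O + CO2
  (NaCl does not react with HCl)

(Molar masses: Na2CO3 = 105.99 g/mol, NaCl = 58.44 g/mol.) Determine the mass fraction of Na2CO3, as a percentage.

n(HCl) = 0.02322 × 0.3671 = 8.524 × 10^-3 mol
Let x = n(Na2CO3), y = n(NaCl).
Titrant: 2x = 8.524 × 10^-3;  mass: 105.99x + 58.44y = 0.5862
Solving, x = 4.262 × 10^-3 mol, y = 2.301 × 10^-3 mol
mass of Na2CO3 = 4.262 × 10^-3 × 105.99 = 0.4517 g
% Na2CO3 = 0.4517 / 0.5862 × 100 = 77.06 %

77.06 %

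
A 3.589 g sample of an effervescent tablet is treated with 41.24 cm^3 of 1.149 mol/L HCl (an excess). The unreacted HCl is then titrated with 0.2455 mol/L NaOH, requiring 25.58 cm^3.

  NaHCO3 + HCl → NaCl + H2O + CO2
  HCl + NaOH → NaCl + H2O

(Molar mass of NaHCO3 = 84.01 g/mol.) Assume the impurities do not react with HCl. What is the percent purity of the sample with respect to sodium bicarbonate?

n(HCl) added = 0.04124 × 1.149 = 0.04738 mol
n(NaOH) used in back-titration = 0.02558 × 0.2455 = 6.280 × 10^-3 mol
n(HCl) left over = 6.280 × 10^-3 mol (1:1 ratio)
n(HCl) consumed by analyte = 0.04738 − 6.280 × 10^-3 = 0.04110 mol
n(NaHCO3) = 0.04110 mol (1:1 ratio)
mass of NaHCO3 = 0.04110 × 84.01 = 3.453 g
% NaHCO3 = 3.453 / 3.589 × 100 = 96.22 %

96.22 %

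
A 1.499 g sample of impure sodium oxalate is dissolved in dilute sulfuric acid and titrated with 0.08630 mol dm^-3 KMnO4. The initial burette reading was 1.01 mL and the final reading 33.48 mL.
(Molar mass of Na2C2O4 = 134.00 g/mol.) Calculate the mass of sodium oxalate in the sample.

0.9387 g

2 MnO4^- + 5 C2O4^2- + 16 H^+ → 2 Mn^2+ + 10 CO2 + 8 H2O
n(KMnO4) = 0.03247 L × 0.08630 mol/L = 2.802 × 10^-3 mol
From the 5:2 ratio, n(Na2C2O4) = 5/2 × 2.802 × 10^-3 = 7.005 × 10^-3 mol
mass of Na2C2O4 = 7.005 × 10^-3 × 134.00 g/mol = 0.9387 g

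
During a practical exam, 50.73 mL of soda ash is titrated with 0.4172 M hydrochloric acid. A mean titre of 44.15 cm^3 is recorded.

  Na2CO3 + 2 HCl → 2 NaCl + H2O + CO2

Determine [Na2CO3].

0.1815 M

n(HCl) = 0.04415 L × 0.4172 mol/L = 0.01842 mol
From the 1:2 mole ratio, n(Na2CO3) = 1/2 × 0.01842 = 9.210 × 10^-3 mol
[Na2CO3] = 9.210 × 10^-3 mol / 0.05073 L = 0.1815 mol/L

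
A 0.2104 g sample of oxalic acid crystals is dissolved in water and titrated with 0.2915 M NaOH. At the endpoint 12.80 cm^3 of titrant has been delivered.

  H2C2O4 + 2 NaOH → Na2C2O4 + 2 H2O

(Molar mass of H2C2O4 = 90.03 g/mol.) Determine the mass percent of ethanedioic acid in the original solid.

79.83 %

n(NaOH) = 0.01280 L × 0.2915 mol/L = 3.731 × 10^-3 mol
From the 1:2 ratio, n(H2C2O4) = 1/2 × 3.731 × 10^-3 = 1.866 × 10^-3 mol
mass of H2C2O4 = 1.866 × 10^-3 × 90.03 g/mol = 0.1680 g
% H2C2O4 = 0.1680 / 0.2104 × 100 = 79.83 %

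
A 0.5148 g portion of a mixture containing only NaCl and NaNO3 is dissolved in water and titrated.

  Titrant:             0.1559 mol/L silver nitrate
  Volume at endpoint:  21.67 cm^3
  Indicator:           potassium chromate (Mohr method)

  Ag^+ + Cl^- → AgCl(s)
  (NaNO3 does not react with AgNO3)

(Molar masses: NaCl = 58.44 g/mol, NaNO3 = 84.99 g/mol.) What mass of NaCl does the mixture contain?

0.1974 g

n(AgNO3) = 0.02167 × 0.1559 = 3.378 × 10^-3 mol
Let x = n(NaCl), y = n(NaNO3).
Titrant: 1x = 3.378 × 10^-3;  mass: 58.44x + 84.99y = 0.5148
Solving, x = 3.378 × 10^-3 mol, y = 3.734 × 10^-3 mol
mass of NaCl = 3.378 × 10^-3 × 58.44 = 0.1974 g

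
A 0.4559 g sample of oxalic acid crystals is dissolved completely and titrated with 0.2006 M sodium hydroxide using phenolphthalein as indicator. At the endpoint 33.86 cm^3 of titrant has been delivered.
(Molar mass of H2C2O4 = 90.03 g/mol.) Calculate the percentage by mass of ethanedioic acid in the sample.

H2C2O4 + 2 NaOH → Na2C2O4 + 2 H2O
n(NaOH) = 0.03386 L × 0.2006 mol/L = 6.792 × 10^-3 mol
From the 1:2 ratio, n(H2C2O4) = 1/2 × 6.792 × 10^-3 = 3.396 × 10^-3 mol
mass of H2C2O4 = 3.396 × 10^-3 × 90.03 g/mol = 0.3058 g
% H2C2O4 = 0.3058 / 0.4559 × 100 = 67.07 %

67.07 %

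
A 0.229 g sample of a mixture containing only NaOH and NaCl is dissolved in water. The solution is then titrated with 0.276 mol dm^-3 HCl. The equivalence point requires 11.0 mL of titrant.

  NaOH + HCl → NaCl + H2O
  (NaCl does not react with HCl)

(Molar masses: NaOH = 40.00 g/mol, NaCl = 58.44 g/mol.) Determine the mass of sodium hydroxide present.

0.121 g

n(HCl) = 0.0110 × 0.276 = 3.04 × 10^-3 mol
Let x = n(NaOH), y = n(NaCl).
Titrant: 1x = 3.04 × 10^-3;  mass: 40.00x + 58.44y = 0.229
Solving, x = 3.04 × 10^-3 mol, y = 1.84 × 10^-3 mol
mass of NaOH = 3.04 × 10^-3 × 40.00 = 0.121 g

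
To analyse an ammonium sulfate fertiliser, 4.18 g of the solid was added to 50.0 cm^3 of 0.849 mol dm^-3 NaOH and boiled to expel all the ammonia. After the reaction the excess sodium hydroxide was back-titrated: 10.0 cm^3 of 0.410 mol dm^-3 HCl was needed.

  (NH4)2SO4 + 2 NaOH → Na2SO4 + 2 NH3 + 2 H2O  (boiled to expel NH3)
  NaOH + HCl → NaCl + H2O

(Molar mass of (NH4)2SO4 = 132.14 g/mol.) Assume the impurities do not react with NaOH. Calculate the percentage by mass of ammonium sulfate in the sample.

60.6 %

n(NaOH) added = 0.0500 × 0.849 = 0.0424 mol
n(HCl) used in back-titration = 0.0100 × 0.410 = 4.10 × 10^-3 mol
n(NaOH) left over = 4.10 × 10^-3 mol (1:1 ratio)
n(NaOH) consumed by analyte = 0.0424 − 4.10 × 10^-3 = 0.0383 mol
From the 1:2 ratio, n((NH4)2SO4) = 1/2 × 0.0383 = 0.0192 mol
mass of (NH4)2SO4 = 0.0192 × 132.14 = 2.53 g
% (NH4)2SO4 = 2.53 / 4.18 × 100 = 60.6 %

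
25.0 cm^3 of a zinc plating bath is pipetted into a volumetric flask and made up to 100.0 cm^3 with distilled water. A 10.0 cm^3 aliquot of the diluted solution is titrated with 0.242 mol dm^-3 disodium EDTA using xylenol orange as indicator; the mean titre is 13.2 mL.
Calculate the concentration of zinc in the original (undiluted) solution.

Zn^2+ + EDTA^4- → [Zn(EDTA)]^2-
n(EDTA) = 0.0132 × 0.242 = 3.19 × 10^-3 mol
n(Zn2+) in the aliquot = 3.19 × 10^-3 mol (1:1 ratio)
[Zn2+]_dilute = 3.19 × 10^-3 / 0.0100 = 0.319 mol/L
Dilution factor = 100.0 / 25.0 = 4.000
[Zn2+]_stock = 0.319 × 4.000 = 1.28 mol/L

1.28 mol/L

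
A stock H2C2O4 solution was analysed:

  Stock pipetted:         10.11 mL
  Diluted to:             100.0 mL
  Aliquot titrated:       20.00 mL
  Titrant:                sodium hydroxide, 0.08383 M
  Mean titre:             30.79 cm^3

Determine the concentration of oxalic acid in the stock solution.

0.6383 M

H2C2O4 + 2 NaOH → Na2C2O4 + 2 H2O
n(NaOH) = 0.03079 × 0.08383 = 2.581 × 10^-3 mol
From the 1:2 ratio, n(H2C2O4) in the aliquot = 1/2 × 2.581 × 10^-3 = 1.291 × 10^-3 mol
[H2C2O4]_dilute = 1.291 × 10^-3 / 0.02000 = 0.06453 mol/L
Dilution factor = 100.0 / 10.11 = 9.891
[H2C2O4]_stock = 0.06453 × 9.891 = 0.6383 mol/L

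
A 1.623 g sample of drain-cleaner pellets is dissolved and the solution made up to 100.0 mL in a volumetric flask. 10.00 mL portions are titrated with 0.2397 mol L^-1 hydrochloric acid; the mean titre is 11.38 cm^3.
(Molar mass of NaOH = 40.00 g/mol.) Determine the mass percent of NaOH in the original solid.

67.23 %

NaOH + HCl → NaCl + H2O
n(HCl) per titration = 0.01138 × 0.2397 = 2.728 × 10^-3 mol
n(NaOH) in each aliquot = 2.728 × 10^-3 mol (1:1 ratio)
n(NaOH) in the whole flask = 2.728 × 10^-3 × 100.0/10.00 = 0.02728 mol
mass of NaOH = 0.02728 × 40.00 = 1.091 g
% NaOH = 1.091 / 1.623 × 100 = 67.23 %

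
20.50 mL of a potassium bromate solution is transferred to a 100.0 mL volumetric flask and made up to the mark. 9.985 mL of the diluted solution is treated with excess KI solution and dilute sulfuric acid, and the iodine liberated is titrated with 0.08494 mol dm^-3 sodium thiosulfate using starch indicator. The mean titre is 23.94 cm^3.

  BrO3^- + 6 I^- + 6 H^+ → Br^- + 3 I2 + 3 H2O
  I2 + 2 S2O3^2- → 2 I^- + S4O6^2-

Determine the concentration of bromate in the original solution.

n(S2O3^2-) = 0.02394 × 0.08494 = 2.033 × 10^-3 mol
n(I2) = n(S2O3^2-)/2 = 1.017 × 10^-3 mol
From the 1:3 ratio, n(BrO3^-) in the aliquot = 1/3 × 1.017 × 10^-3 = 3.389 × 10^-4 mol
[BrO3^-]_dilute = 3.389 × 10^-4 / 0.009985 = 0.03394 mol/L
[BrO3^-]_original = 0.03394 × 100.0/20.50 = 0.1656 mol/L

0.1656 mol/L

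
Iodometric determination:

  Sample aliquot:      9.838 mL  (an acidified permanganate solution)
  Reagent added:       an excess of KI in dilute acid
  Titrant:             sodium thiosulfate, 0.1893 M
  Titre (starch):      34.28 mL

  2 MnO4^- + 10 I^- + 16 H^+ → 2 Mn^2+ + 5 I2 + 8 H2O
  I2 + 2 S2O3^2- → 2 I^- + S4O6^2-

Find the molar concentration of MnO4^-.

n(S2O3^2-) = 0.03428 × 0.1893 = 6.489 × 10^-3 mol
n(I2) = n(S2O3^2-)/2 = 3.245 × 10^-3 mol
From the 2:5 ratio, n(MnO4^-) in the aliquot = 2/5 × 3.245 × 10^-3 = 1.298 × 10^-3 mol
[MnO4^-] = 1.298 × 10^-3 / 0.009838 = 0.1319 mol/L

0.1319 M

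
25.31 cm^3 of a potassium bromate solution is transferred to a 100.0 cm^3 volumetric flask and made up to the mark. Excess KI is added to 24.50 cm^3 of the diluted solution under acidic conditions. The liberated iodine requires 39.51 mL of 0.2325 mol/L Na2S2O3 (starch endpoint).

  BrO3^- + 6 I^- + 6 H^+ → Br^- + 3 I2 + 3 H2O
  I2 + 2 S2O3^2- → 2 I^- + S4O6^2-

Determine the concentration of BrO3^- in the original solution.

0.2469 mol/L

n(S2O3^2-) = 0.03951 × 0.2325 = 9.186 × 10^-3 mol
n(I2) = n(S2O3^2-)/2 = 4.593 × 10^-3 mol
From the 1:3 ratio, n(BrO3^-) in the aliquot = 1/3 × 4.593 × 10^-3 = 1.531 × 10^-3 mol
[BrO3^-]_dilute = 1.531 × 10^-3 / 0.02450 = 0.06249 mol/L
[BrO3^-]_original = 0.06249 × 100.0/25.31 = 0.2469 mol/L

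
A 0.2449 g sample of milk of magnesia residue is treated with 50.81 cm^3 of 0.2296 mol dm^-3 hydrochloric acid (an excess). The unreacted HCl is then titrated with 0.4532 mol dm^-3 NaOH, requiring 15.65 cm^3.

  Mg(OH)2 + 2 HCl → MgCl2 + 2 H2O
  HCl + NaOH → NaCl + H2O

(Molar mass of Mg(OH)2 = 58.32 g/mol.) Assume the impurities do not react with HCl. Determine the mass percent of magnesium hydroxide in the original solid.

54.45 %

n(HCl) added = 0.05081 × 0.2296 = 0.01167 mol
n(NaOH) used in back-titration = 0.01565 × 0.4532 = 7.093 × 10^-3 mol
n(HCl) left over = 7.093 × 10^-3 mol (1:1 ratio)
n(HCl) consumed by analyte = 0.01167 − 7.093 × 10^-3 = 4.573 × 10^-3 mol
From the 1:2 ratio, n(Mg(OH)2) = 1/2 × 4.573 × 10^-3 = 2.287 × 10^-3 mol
mass of Mg(OH)2 = 2.287 × 10^-3 × 58.32 = 0.1334 g
% Mg(OH)2 = 0.1334 / 0.2449 × 100 = 54.45 %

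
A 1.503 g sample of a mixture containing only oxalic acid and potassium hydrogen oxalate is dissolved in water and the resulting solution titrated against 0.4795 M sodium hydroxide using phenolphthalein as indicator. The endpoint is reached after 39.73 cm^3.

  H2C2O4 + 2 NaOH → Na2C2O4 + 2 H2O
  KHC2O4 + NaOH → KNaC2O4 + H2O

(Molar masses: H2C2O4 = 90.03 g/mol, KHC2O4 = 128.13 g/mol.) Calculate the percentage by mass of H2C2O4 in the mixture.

n(NaOH) = 0.03973 × 0.4795 = 0.01905 mol
Let x = n(H2C2O4), y = n(KHC2O4).
Titrant: 2x + 1y = 0.01905;  mass: 90.03x + 128.13y = 1.503
Solving, x = 5.642 × 10^-3 mol, y = 7.766 × 10^-3 mol
mass of H2C2O4 = 5.642 × 10^-3 × 90.03 = 0.5080 g
% H2C2O4 = 0.5080 / 1.503 × 100 = 33.80 %

33.80 %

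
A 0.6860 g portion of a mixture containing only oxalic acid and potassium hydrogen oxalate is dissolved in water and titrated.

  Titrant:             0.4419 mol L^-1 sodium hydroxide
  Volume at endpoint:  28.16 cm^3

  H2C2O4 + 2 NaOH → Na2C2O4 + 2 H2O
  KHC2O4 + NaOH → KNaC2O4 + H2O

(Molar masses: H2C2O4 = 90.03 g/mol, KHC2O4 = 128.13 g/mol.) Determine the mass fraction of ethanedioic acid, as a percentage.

71.72 %

n(NaOH) = 0.02816 × 0.4419 = 0.01244 mol
Let x = n(H2C2O4), y = n(KHC2O4).
Titrant: 2x + 1y = 0.01244;  mass: 90.03x + 128.13y = 0.6860
Solving, x = 5.465 × 10^-3 mol, y = 1.514 × 10^-3 mol
mass of H2C2O4 = 5.465 × 10^-3 × 90.03 = 0.4920 g
% H2C2O4 = 0.4920 / 0.6860 × 100 = 71.72 %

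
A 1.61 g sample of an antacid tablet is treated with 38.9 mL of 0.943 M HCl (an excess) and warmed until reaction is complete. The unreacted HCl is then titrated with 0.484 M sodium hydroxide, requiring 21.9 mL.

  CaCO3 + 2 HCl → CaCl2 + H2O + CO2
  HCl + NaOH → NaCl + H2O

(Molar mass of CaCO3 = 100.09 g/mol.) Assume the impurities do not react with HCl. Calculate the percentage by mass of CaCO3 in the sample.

81.1 %

n(HCl) added = 0.0389 × 0.943 = 0.0367 mol
n(NaOH) used in back-titration = 0.0219 × 0.484 = 0.0106 mol
n(HCl) left over = 0.0106 mol (1:1 ratio)
n(HCl) consumed by analyte = 0.0367 − 0.0106 = 0.0261 mol
From the 1:2 ratio, n(CaCO3) = 1/2 × 0.0261 = 0.0130 mol
mass of CaCO3 = 0.0130 × 100.09 = 1.31 g
% CaCO3 = 1.31 / 1.61 × 100 = 81.1 %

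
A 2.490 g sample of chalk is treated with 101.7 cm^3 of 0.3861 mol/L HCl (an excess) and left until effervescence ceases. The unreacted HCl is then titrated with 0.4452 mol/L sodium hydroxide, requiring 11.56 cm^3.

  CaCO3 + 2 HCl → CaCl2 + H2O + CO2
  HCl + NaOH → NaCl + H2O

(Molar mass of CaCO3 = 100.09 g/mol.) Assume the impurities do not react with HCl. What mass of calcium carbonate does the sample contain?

n(HCl) added = 0.1017 × 0.3861 = 0.03927 mol
n(NaOH) used in back-titration = 0.01156 × 0.4452 = 5.147 × 10^-3 mol
n(HCl) left over = 5.147 × 10^-3 mol (1:1 ratio)
n(HCl) consumed by analyte = 0.03927 − 5.147 × 10^-3 = 0.03412 mol
From the 1:2 ratio, n(CaCO3) = 1/2 × 0.03412 = 0.01706 mol
mass of CaCO3 = 0.01706 × 100.09 = 1.708 g

1.708 g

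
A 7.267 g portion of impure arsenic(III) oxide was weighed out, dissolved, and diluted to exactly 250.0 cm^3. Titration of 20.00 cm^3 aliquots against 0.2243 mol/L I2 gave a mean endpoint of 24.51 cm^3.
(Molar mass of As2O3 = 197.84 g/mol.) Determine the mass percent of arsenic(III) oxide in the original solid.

As2O3 + 2 I2 + 2 H2O → As2O5 + 4 HI
n(I2) per titration = 0.02451 × 0.2243 = 5.498 × 10^-3 mol
From the 1:2 ratio, n(As2O3) in each aliquot = 1/2 × 5.498 × 10^-3 = 2.749 × 10^-3 mol
n(As2O3) in the whole flask = 2.749 × 10^-3 × 250.0/20.00 = 0.03436 mol
mass of As2O3 = 0.03436 × 197.84 = 6.798 g
% As2O3 = 6.798 / 7.267 × 100 = 93.54 %

93.54 %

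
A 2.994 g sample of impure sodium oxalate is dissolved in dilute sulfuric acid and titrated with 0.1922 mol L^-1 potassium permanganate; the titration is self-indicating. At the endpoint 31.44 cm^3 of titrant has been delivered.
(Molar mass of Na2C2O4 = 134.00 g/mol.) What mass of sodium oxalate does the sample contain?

2.024 g

2 MnO4^- + 5 C2O4^2- + 16 H^+ → 2 Mn^2+ + 10 CO2 + 8 H2O
n(KMnO4) = 0.03144 L × 0.1922 mol/L = 6.043 × 10^-3 mol
From the 5:2 ratio, n(Na2C2O4) = 5/2 × 6.043 × 10^-3 = 0.01511 mol
mass of Na2C2O4 = 0.01511 × 134.00 g/mol = 2.024 g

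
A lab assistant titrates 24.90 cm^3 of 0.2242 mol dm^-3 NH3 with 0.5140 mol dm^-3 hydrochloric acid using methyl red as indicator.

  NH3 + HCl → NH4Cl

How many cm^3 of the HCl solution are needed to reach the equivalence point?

n(NH3) = 0.02490 L × 0.2242 mol/L = 5.583 × 10^-3 mol
n(HCl) = 5.583 × 10^-3 mol (1:1 stoichiometry)
V(HCl) = 5.583 × 10^-3 mol / 0.5140 mol/L = 0.01086 L = 10.86 mL

10.86 mL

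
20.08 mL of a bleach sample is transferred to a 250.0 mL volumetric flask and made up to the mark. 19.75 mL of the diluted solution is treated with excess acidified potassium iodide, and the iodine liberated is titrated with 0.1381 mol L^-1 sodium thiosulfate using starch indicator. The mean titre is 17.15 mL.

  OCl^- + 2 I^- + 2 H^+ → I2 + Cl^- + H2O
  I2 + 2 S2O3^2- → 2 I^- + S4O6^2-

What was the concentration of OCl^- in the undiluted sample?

0.7465 mol/L

n(S2O3^2-) = 0.01715 × 0.1381 = 2.368 × 10^-3 mol
n(I2) = n(S2O3^2-)/2 = 1.184 × 10^-3 mol
n(OCl^-) in the aliquot = 1.184 × 10^-3 mol (1:1 ratio)
[OCl^-]_dilute = 1.184 × 10^-3 / 0.01975 = 0.05996 mol/L
[OCl^-]_original = 0.05996 × 250.0/20.08 = 0.7465 mol/L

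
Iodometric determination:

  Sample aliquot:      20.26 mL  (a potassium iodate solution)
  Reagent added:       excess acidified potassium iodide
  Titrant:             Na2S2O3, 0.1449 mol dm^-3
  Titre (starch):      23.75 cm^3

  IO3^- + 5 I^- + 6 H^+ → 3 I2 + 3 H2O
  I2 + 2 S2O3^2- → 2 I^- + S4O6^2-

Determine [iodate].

0.02831 mol/L

n(S2O3^2-) = 0.02375 × 0.1449 = 3.441 × 10^-3 mol
n(I2) = n(S2O3^2-)/2 = 1.721 × 10^-3 mol
From the 1:3 ratio, n(IO3^-) in the aliquot = 1/3 × 1.721 × 10^-3 = 5.736 × 10^-4 mol
[IO3^-] = 5.736 × 10^-4 / 0.02026 = 0.02831 mol/L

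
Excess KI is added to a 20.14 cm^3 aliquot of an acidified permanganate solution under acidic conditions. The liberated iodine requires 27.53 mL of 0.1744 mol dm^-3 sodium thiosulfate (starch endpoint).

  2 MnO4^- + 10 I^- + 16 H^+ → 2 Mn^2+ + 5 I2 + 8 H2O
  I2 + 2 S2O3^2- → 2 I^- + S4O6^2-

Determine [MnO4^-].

n(S2O3^2-) = 0.02753 × 0.1744 = 4.801 × 10^-3 mol
n(I2) = n(S2O3^2-)/2 = 2.401 × 10^-3 mol
From the 2:5 ratio, n(MnO4^-) in the aliquot = 2/5 × 2.401 × 10^-3 = 9.602 × 10^-4 mol
[MnO4^-] = 9.602 × 10^-4 / 0.02014 = 0.04768 mol/L

0.04768 mol/L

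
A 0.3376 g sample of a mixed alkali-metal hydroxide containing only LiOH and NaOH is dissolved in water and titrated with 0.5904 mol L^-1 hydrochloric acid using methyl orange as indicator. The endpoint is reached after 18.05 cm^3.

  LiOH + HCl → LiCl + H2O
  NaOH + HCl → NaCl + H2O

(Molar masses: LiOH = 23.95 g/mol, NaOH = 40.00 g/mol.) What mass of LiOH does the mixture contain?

n(HCl) = 0.01805 × 0.5904 = 0.01066 mol
Let x = n(LiOH), y = n(NaOH).
Titrant: 1x + 1y = 0.01066;  mass: 23.95x + 40.00y = 0.3376
Solving, x = 5.525 × 10^-3 mol, y = 5.132 × 10^-3 mol
mass of LiOH = 5.525 × 10^-3 × 23.95 = 0.1323 g

0.1323 g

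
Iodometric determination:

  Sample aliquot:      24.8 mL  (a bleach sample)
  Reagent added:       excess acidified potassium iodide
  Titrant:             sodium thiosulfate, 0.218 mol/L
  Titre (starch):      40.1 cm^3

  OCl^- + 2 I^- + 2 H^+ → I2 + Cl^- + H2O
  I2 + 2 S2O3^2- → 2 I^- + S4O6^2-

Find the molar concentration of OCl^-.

n(S2O3^2-) = 0.0401 × 0.218 = 8.74 × 10^-3 mol
n(I2) = n(S2O3^2-)/2 = 4.37 × 10^-3 mol
n(OCl^-) in the aliquot = 4.37 × 10^-3 mol (1:1 ratio)
[OCl^-] = 4.37 × 10^-3 / 0.0248 = 0.176 mol/L

0.176 mol/L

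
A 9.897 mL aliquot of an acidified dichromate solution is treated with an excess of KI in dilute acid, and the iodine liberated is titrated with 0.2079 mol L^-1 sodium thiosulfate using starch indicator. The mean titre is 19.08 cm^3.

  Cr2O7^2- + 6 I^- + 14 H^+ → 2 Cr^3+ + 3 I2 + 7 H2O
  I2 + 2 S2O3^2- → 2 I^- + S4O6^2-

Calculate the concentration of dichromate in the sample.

0.06680 mol/L

n(S2O3^2-) = 0.01908 × 0.2079 = 3.967 × 10^-3 mol
n(I2) = n(S2O3^2-)/2 = 1.983 × 10^-3 mol
From the 1:3 ratio, n(Cr2O7^2-) in the aliquot = 1/3 × 1.983 × 10^-3 = 6.611 × 10^-4 mol
[Cr2O7^2-] = 6.611 × 10^-4 / 0.009897 = 0.06680 mol/L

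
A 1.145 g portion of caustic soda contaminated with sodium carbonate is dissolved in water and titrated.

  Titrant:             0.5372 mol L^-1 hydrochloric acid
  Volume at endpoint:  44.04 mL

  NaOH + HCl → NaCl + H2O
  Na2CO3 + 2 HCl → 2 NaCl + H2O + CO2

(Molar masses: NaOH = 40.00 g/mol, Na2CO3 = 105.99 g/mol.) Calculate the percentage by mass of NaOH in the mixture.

n(HCl) = 0.04404 × 0.5372 = 0.02366 mol
Let x = n(NaOH), y = n(Na2CO3).
Titrant: 1x + 2y = 0.02366;  mass: 40.00x + 105.99y = 1.145
Solving, x = 8.370 × 10^-3 mol, y = 7.644 × 10^-3 mol
mass of NaOH = 8.370 × 10^-3 × 40.00 = 0.3348 g
% NaOH = 0.3348 / 1.145 × 100 = 29.24 %

29.24 %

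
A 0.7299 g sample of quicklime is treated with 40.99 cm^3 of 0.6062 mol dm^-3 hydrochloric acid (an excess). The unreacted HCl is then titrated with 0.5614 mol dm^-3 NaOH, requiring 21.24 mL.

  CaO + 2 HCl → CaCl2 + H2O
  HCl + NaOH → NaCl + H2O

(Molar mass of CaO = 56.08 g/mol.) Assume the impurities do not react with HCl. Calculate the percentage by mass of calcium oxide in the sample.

n(HCl) added = 0.04099 × 0.6062 = 0.02485 mol
n(NaOH) used in back-titration = 0.02124 × 0.5614 = 0.01192 mol
n(HCl) left over = 0.01192 mol (1:1 ratio)
n(HCl) consumed by analyte = 0.02485 − 0.01192 = 0.01292 mol
From the 1:2 ratio, n(CaO) = 1/2 × 0.01292 = 6.462 × 10^-3 mol
mass of CaO = 6.462 × 10^-3 × 56.08 = 0.3624 g
% CaO = 0.3624 / 0.7299 × 100 = 49.65 %

49.65 %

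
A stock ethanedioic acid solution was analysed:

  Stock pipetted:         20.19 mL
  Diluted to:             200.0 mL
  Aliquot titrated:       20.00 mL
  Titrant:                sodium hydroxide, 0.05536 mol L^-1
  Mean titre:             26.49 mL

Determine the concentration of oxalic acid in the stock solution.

H2C2O4 + 2 NaOH → Na2C2O4 + 2 H2O
n(NaOH) = 0.02649 × 0.05536 = 1.466 × 10^-3 mol
From the 1:2 ratio, n(H2C2O4) in the aliquot = 1/2 × 1.466 × 10^-3 = 7.332 × 10^-4 mol
[H2C2O4]_dilute = 7.332 × 10^-4 / 0.02000 = 0.03666 mol/L
Dilution factor = 200.0 / 20.19 = 9.906
[H2C2O4]_stock = 0.03666 × 9.906 = 0.3632 mol/L

0.3632 mol/L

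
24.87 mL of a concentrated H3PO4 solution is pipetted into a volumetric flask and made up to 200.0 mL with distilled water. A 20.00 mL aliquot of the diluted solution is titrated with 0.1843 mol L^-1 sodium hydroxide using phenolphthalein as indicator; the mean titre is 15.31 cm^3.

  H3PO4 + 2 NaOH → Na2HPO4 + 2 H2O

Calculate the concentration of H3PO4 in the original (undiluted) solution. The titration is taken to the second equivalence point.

0.5673 mol/L

n(NaOH) = 0.01531 × 0.1843 = 2.822 × 10^-3 mol
From the 1:2 ratio, n(H3PO4) in the aliquot = 1/2 × 2.822 × 10^-3 = 1.411 × 10^-3 mol
[H3PO4]_dilute = 1.411 × 10^-3 / 0.02000 = 0.07054 mol/L
Dilution factor = 200.0 / 24.87 = 8.042
[H3PO4]_stock = 0.07054 × 8.042 = 0.5673 mol/L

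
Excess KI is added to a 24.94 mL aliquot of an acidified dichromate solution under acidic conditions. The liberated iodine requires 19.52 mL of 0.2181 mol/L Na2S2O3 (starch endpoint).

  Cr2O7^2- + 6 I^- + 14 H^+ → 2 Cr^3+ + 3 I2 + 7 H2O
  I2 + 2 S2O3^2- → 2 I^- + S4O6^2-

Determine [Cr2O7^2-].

0.02845 mol/L

n(S2O3^2-) = 0.01952 × 0.2181 = 4.257 × 10^-3 mol
n(I2) = n(S2O3^2-)/2 = 2.129 × 10^-3 mol
From the 1:3 ratio, n(Cr2O7^2-) in the aliquot = 1/3 × 2.129 × 10^-3 = 7.096 × 10^-4 mol
[Cr2O7^2-] = 7.096 × 10^-4 / 0.02494 = 0.02845 mol/L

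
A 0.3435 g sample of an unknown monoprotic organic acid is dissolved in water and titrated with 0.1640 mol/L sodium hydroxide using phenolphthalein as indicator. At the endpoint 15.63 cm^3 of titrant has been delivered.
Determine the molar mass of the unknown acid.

134.0 g/mol

n(NaOH) = 0.01563 L × 0.1640 mol/L = 2.563 × 10^-3 mol
n(HA) = 2.563 × 10^-3 mol (1:1 ratio)
M = m / n = 0.3435 g / 2.563 × 10^-3 mol = 134.0 g/mol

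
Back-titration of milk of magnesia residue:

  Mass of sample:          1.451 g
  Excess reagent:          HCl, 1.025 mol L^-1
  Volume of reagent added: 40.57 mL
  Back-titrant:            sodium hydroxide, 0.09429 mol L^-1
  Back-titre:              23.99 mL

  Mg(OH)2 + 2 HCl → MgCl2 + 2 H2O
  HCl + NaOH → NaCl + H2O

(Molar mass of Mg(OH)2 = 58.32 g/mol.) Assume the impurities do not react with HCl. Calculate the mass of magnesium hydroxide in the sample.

1.147 g

n(HCl) added = 0.04057 × 1.025 = 0.04158 mol
n(NaOH) used in back-titration = 0.02399 × 0.09429 = 2.262 × 10^-3 mol
n(HCl) left over = 2.262 × 10^-3 mol (1:1 ratio)
n(HCl) consumed by analyte = 0.04158 − 2.262 × 10^-3 = 0.03932 mol
From the 1:2 ratio, n(Mg(OH)2) = 1/2 × 0.03932 = 0.01966 mol
mass of Mg(OH)2 = 0.01966 × 58.32 = 1.147 g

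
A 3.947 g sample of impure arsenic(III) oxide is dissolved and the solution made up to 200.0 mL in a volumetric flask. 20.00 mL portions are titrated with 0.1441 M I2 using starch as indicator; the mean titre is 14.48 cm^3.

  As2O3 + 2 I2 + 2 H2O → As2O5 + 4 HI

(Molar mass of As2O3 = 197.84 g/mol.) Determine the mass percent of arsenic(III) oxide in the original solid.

52.29 %

n(I2) per titration = 0.01448 × 0.1441 = 2.087 × 10^-3 mol
From the 1:2 ratio, n(As2O3) in each aliquot = 1/2 × 2.087 × 10^-3 = 1.043 × 10^-3 mol
n(As2O3) in the whole flask = 1.043 × 10^-3 × 200.0/20.00 = 0.01043 mol
mass of As2O3 = 0.01043 × 197.84 = 2.064 g
% As2O3 = 2.064 / 3.947 × 100 = 52.29 %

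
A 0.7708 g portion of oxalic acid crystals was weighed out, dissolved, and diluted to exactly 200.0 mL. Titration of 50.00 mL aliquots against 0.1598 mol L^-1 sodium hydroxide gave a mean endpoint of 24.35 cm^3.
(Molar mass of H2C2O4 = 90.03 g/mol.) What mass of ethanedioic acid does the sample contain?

0.7006 g

H2C2O4 + 2 NaOH → Na2C2O4 + 2 H2O
n(NaOH) per titration = 0.02435 × 0.1598 = 3.891 × 10^-3 mol
From the 1:2 ratio, n(H2C2O4) in each aliquot = 1/2 × 3.891 × 10^-3 = 1.946 × 10^-3 mol
n(H2C2O4) in the whole flask = 1.946 × 10^-3 × 200.0/50.00 = 7.782 × 10^-3 mol
mass of H2C2O4 = 7.782 × 10^-3 × 90.03 = 0.7006 g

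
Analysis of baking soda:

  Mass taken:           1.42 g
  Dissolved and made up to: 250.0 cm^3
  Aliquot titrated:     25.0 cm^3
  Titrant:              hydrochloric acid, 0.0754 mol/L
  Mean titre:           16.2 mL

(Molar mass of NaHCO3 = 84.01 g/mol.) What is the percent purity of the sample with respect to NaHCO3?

72.3 %

NaHCO3 + HCl → NaCl + H2O + CO2
n(HCl) per titration = 0.0162 × 0.0754 = 1.22 × 10^-3 mol
n(NaHCO3) in each aliquot = 1.22 × 10^-3 mol (1:1 ratio)
n(NaHCO3) in the whole flask = 1.22 × 10^-3 × 250.0/25.0 = 0.0122 mol
mass of NaHCO3 = 0.0122 × 84.01 = 1.03 g
% NaHCO3 = 1.03 / 1.42 × 100 = 72.3 %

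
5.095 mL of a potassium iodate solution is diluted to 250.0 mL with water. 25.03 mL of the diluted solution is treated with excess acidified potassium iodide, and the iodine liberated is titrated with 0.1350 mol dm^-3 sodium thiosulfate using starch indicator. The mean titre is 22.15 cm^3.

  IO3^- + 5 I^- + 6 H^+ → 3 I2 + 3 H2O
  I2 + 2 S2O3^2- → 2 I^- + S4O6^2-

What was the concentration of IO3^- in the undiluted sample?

0.9770 mol/L

n(S2O3^2-) = 0.02215 × 0.1350 = 2.990 × 10^-3 mol
n(I2) = n(S2O3^2-)/2 = 1.495 × 10^-3 mol
From the 1:3 ratio, n(IO3^-) in the aliquot = 1/3 × 1.495 × 10^-3 = 4.984 × 10^-4 mol
[IO3^-]_dilute = 4.984 × 10^-4 / 0.02503 = 0.01991 mol/L
[IO3^-]_original = 0.01991 × 250.0/5.095 = 0.9770 mol/L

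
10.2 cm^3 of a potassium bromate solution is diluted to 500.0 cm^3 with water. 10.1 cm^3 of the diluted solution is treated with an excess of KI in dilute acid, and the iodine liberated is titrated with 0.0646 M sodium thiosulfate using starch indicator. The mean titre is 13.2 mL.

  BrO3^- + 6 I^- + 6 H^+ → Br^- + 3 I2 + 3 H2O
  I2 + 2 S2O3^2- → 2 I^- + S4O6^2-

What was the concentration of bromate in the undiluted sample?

n(S2O3^2-) = 0.0132 × 0.0646 = 8.53 × 10^-4 mol
n(I2) = n(S2O3^2-)/2 = 4.26 × 10^-4 mol
From the 1:3 ratio, n(BrO3^-) in the aliquot = 1/3 × 4.26 × 10^-4 = 1.42 × 10^-4 mol
[BrO3^-]_dilute = 1.42 × 10^-4 / 0.0101 = 0.0141 mol/L
[BrO3^-]_original = 0.0141 × 500.0/10.2 = 0.690 mol/L

0.690 M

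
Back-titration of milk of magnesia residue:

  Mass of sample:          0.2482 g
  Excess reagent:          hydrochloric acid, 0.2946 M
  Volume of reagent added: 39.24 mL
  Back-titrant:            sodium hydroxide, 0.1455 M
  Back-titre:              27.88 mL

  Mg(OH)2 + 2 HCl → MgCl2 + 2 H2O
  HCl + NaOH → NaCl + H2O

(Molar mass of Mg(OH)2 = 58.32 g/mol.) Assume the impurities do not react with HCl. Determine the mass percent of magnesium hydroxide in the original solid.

88.16 %

n(HCl) added = 0.03924 × 0.2946 = 0.01156 mol
n(NaOH) used in back-titration = 0.02788 × 0.1455 = 4.057 × 10^-3 mol
n(HCl) left over = 4.057 × 10^-3 mol (1:1 ratio)
n(HCl) consumed by analyte = 0.01156 − 4.057 × 10^-3 = 7.504 × 10^-3 mol
From the 1:2 ratio, n(Mg(OH)2) = 1/2 × 7.504 × 10^-3 = 3.752 × 10^-3 mol
mass of Mg(OH)2 = 3.752 × 10^-3 × 58.32 = 0.2188 g
% Mg(OH)2 = 0.2188 / 0.2482 × 100 = 88.16 %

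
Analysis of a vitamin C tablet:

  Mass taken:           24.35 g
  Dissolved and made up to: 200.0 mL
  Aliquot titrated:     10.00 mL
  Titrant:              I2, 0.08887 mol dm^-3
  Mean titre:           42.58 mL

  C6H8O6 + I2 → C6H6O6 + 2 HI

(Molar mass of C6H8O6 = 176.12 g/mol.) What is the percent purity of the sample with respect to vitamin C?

n(I2) per titration = 0.04258 × 0.08887 = 3.784 × 10^-3 mol
n(C6H8O6) in each aliquot = 3.784 × 10^-3 mol (1:1 ratio)
n(C6H8O6) in the whole flask = 3.784 × 10^-3 × 200.0/10.00 = 0.07568 mol
mass of C6H8O6 = 0.07568 × 176.12 = 13.33 g
% C6H8O6 = 13.33 / 24.35 × 100 = 54.74 %

54.74 %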